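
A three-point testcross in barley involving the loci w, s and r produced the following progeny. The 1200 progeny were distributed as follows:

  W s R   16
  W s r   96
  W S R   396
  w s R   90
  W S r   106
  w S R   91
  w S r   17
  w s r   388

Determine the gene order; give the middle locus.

s

The two most frequent reciprocal classes, w s r and W S R, are the parental types, so the F1 was w s r / W S R.
The two rarest classes, w S r and W s R, are the double crossovers. Comparing them with the parentals, only the s allele has switched, so s is the middle locus and the order is w – s – r.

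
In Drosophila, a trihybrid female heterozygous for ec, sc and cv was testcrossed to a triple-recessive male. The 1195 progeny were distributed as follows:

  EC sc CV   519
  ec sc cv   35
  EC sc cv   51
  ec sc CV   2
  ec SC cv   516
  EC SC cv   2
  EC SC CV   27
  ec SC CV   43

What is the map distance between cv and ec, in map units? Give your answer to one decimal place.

The two most frequent reciprocal classes, EC sc CV and ec SC cv, are the parental types, so the F1 was EC sc CV / ec SC cv.
The two rarest classes, ec sc CV and EC SC cv, are the double crossovers. Comparing them with the parentals, only the ec allele has switched, so ec is the middle locus and the order is cv – ec – sc.
Crossovers in the cv–ec interval produce the single-crossover classes EC sc cv and ec SC CV (51 + 43 = 94) plus the double crossovers (4).
RF(cv–ec) = (94 + 4) / 1195 = 98/1195 = 0.0820 → 8.2 map units.

8.2 map units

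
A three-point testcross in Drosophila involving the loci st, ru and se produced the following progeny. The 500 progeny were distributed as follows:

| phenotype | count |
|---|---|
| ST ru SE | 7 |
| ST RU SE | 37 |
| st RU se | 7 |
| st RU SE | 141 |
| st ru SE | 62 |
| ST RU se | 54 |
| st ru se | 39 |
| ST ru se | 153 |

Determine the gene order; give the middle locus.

se

The two most frequent reciprocal classes, st RU SE and ST ru se, are the parental types, so the F1 was st RU SE / ST ru se.
The two rarest classes, st RU se and ST ru SE, are the double crossovers. Comparing them with the parentals, only the se allele has switched, so se is the middle locus and the order is ru – se – st.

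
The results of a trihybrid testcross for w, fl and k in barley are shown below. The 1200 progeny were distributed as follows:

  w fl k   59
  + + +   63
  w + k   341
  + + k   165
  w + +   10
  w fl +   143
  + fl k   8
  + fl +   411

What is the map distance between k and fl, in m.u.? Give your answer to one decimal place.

The two most frequent reciprocal classes, + fl + and w + k, are the parental types, so the F1 was + fl + / w + k.
The two rarest classes, + fl k and w + +, are the double crossovers. Comparing them with the parentals, only the k allele has switched, so k is the middle locus and the order is w – k – fl.
Crossovers in the k–fl interval produce the single-crossover classes + + + and w fl k (63 + 59 = 122) plus the double crossovers (18).
RF(k–fl) = (122 + 18) / 1200 = 140/1200 = 0.1167 → 11.7 m.u.

11.7 m.u.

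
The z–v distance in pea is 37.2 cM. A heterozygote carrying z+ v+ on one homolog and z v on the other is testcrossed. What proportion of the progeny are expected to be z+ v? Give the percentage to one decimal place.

A map distance of 37.2 cM corresponds to a recombination frequency of 0.372.
The F1 is z+ v+ / z v, so z+ v is a recombinant gamete class with expected frequency r/2 = 0.372/2 = 0.1860.
That is 0.1860 = 18.6% of the progeny.

18.6%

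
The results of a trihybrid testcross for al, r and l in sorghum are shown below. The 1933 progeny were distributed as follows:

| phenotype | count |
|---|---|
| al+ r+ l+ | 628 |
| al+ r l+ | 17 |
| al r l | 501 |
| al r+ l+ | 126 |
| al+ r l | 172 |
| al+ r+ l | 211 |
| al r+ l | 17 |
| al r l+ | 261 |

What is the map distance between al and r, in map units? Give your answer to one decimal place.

The two most frequent reciprocal classes, al r l and al+ r+ l+, are the parental types, so the F1 was al r l / al+ r+ l+.
The two rarest classes, al r+ l and al+ r l+, are the double crossovers. Comparing them with the parentals, only the r allele has switched, so r is the middle locus and the order is l – r – al.
Crossovers in the r–al interval produce the single-crossover classes al+ r l and al r+ l+ (172 + 126 = 298) plus the double crossovers (34).
RF(r–al) = (298 + 34) / 1933 = 332/1933 = 0.1718 → 17.2 map units.

17.2 map units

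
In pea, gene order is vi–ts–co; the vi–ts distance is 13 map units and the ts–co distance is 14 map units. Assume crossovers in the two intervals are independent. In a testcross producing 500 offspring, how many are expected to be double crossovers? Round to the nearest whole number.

9

Map distances give recombination frequencies of 0.130 and 0.140 for the two intervals.
With no interference, expected double-crossover frequency = 0.130 × 0.140 = 0.01820.
Expected number = 0.01820 × 500 = 9.10 ≈ 9.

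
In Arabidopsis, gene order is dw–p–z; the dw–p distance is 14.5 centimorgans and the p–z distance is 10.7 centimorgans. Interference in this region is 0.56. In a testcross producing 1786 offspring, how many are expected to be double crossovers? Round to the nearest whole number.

Map distances give recombination frequencies of 0.145 and 0.107 for the two intervals.
With interference 0.56 (so coincidence = 0.44), expected double-crossover frequency = 0.145 × 0.107 × 0.44 = 0.00683.
Expected number = 0.00683 × 1786 = 12.19 ≈ 12.

12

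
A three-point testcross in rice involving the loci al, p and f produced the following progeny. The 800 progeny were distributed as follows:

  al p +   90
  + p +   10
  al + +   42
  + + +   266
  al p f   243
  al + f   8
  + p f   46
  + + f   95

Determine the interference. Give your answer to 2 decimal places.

0.33

The two most frequent reciprocal classes, al p f and + + +, are the parental types, so the F1 was al p f / + + +.
The two rarest classes, al + f and + p +, are the double crossovers. Comparing them with the parentals, only the p allele has switched, so p is the middle locus and the order is al – p – f.
al–p: (88 + 18)/800 = 0.1325; p–f: (185 + 18)/800 = 0.2537.
Expected DCO frequency = 0.1325 × 0.2537 ≈ 0.03362; observed = 18/800 ≈ 0.02250.
Coefficient of coincidence = 0.02250/0.03362 ≈ 0.67; interference = 1 − 0.67 = 0.33.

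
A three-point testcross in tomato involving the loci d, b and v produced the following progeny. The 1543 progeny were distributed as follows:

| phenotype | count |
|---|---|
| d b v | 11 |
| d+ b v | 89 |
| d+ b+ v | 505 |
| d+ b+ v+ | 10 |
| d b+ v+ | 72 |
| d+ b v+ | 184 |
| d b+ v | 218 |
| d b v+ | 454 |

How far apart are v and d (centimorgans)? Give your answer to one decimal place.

27.4 centimorgans

The two most frequent reciprocal classes, d+ b+ v and d b v+, are the parental types, so the F1 was d+ b+ v / d b v+.
The two rarest classes, d+ b+ v+ and d b v, are the double crossovers. Comparing them with the parentals, only the v allele has switched, so v is the middle locus and the order is d – v – b.
Crossovers in the d–v interval produce the single-crossover classes d b+ v and d+ b v+ (218 + 184 = 402) plus the double crossovers (21).
RF(d–v) = (402 + 21) / 1543 = 423/1543 = 0.2741 → 27.4 centimorgans.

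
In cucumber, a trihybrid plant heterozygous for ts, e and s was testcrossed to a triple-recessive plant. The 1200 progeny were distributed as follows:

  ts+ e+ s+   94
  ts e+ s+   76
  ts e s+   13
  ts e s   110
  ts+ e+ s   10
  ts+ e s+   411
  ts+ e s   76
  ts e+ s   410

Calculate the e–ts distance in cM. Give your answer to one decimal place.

18.9 cM

The two most frequent reciprocal classes, ts e+ s and ts+ e s+, are the parental types, so the F1 was ts e+ s / ts+ e s+.
The two rarest classes, ts+ e+ s and ts e s+, are the double crossovers. Comparing them with the parentals, only the ts allele has switched, so ts is the middle locus and the order is e – ts – s.
Crossovers in the e–ts interval produce the single-crossover classes ts e s and ts+ e+ s+ (110 + 94 = 204) plus the double crossovers (23).
RF(e–ts) = (204 + 23) / 1200 = 227/1200 = 0.1892 → 18.9 cM.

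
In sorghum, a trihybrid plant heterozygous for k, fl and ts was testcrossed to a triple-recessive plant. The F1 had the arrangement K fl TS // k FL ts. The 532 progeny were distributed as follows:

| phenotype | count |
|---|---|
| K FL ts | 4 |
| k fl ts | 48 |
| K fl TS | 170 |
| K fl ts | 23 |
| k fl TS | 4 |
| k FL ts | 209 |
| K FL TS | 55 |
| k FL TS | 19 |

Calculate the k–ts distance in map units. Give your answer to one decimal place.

The two rarest classes, k fl TS and K FL ts, are the double crossovers. Comparing them with the parentals, only the k allele has switched, so k is the middle locus and the order is fl – k – ts.
Crossovers in the k–ts interval produce the single-crossover classes K fl ts and k FL TS (23 + 19 = 42) plus the double crossovers (8).
RF(k–ts) = (42 + 8) / 532 = 50/532 = 0.0940 → 9.4 map units.

9.4 map units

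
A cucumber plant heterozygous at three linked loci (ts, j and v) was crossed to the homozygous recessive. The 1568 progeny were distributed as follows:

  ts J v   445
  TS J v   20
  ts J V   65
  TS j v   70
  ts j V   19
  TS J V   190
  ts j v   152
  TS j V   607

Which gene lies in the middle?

ts

The two most frequent reciprocal classes, ts J v and TS j V, are the parental types, so the F1 was ts J v / TS j V.
The two rarest classes, TS J v and ts j V, are the double crossovers. Comparing them with the parentals, only the ts allele has switched, so ts is the middle locus and the order is v – ts – j.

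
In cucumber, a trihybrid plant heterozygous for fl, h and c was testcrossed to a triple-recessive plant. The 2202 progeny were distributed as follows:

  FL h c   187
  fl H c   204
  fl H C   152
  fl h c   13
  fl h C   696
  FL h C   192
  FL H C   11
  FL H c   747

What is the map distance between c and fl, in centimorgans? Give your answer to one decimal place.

The two most frequent reciprocal classes, FL H c and fl h C, are the parental types, so the F1 was FL H c / fl h C.
The two rarest classes, FL H C and fl h c, are the double crossovers. Comparing them with the parentals, only the c allele has switched, so c is the middle locus and the order is h – c – fl.
Crossovers in the c–fl interval produce the single-crossover classes fl H c and FL h C (204 + 192 = 396) plus the double crossovers (24).
RF(c–fl) = (396 + 24) / 2202 = 420/2202 = 0.1907 → 19.1 centimorgans.

19.1 centimorgans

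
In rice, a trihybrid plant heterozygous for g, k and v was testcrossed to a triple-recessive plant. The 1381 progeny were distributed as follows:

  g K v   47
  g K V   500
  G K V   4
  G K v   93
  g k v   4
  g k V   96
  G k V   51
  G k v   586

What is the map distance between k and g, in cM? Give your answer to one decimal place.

The two most frequent reciprocal classes, G k v and g K V, are the parental types, so the F1 was G k v / g K V.
The two rarest classes, g k v and G K V, are the double crossovers. Comparing them with the parentals, only the g allele has switched, so g is the middle locus and the order is v – g – k.
Crossovers in the g–k interval produce the single-crossover classes G K v and g k V (93 + 96 = 189) plus the double crossovers (8).
RF(g–k) = (189 + 8) / 1381 = 197/1381 = 0.1427 → 14.3 cM.

14.3 cM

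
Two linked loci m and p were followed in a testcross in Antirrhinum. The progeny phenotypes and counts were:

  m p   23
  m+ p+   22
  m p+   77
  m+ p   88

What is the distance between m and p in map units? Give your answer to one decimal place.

21.4 map units

The two most frequent classes, m+ p (88) and m p+ (77), are the parental types, so the F1 was m+ p / m p+.
The recombinant classes are m+ p+ and m p: 22 + 23 = 45.
Recombination frequency = 45/210 = 0.2143 ≈ 21.4%, i.e. 21.4 map units.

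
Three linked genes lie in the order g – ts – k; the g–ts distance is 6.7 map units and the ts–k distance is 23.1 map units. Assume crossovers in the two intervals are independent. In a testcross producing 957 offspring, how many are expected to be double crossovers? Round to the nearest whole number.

Map distances give recombination frequencies of 0.067 and 0.231 for the two intervals.
With no interference, expected double-crossover frequency = 0.067 × 0.231 = 0.01548.
Expected number = 0.01548 × 957 = 14.81 ≈ 15.

15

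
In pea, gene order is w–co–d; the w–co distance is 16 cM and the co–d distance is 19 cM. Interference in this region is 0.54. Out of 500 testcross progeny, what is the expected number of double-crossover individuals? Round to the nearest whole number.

Map distances give recombination frequencies of 0.160 and 0.190 for the two intervals.
With interference 0.54 (so coincidence = 0.46), expected double-crossover frequency = 0.160 × 0.190 × 0.46 = 0.01398.
Expected number = 0.01398 × 500 = 6.99 ≈ 7.

7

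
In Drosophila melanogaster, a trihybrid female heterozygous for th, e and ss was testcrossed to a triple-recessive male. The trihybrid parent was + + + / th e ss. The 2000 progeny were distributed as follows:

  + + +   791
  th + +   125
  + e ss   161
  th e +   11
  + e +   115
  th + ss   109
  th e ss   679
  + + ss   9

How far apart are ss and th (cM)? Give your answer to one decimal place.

15.3 cM

The two rarest classes, + + ss and th e +, are the double crossovers. Comparing them with the parentals, only the ss allele has switched, so ss is the middle locus and the order is th – ss – e.
Crossovers in the th–ss interval produce the single-crossover classes th + + and + e ss (125 + 161 = 286) plus the double crossovers (20).
RF(th–ss) = (286 + 20) / 2000 = 306/2000 = 0.1530 → 15.3 cM.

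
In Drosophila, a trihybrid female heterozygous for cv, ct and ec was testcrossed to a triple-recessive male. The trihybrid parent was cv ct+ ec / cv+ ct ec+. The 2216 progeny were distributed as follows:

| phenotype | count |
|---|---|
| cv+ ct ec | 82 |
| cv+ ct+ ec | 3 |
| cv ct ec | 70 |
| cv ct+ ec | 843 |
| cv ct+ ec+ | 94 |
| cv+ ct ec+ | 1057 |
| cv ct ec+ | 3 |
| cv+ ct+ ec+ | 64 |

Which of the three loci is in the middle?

The two rarest classes, cv+ ct+ ec and cv ct ec+, are the double crossovers. Comparing them with the parentals, only the cv allele has switched, so cv is the middle locus and the order is ct – cv – ec.

cv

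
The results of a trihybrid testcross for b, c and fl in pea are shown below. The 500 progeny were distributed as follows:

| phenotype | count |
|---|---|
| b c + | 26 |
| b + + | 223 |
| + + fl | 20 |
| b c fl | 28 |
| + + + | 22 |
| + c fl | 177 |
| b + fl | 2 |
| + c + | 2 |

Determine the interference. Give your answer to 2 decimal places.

0.26

The two most frequent reciprocal classes, b + + and + c fl, are the parental types, so the F1 was b + + / + c fl.
The two rarest classes, b + fl and + c +, are the double crossovers. Comparing them with the parentals, only the fl allele has switched, so fl is the middle locus and the order is c – fl – b.
c–fl: (46 + 4)/500 = 0.1000; fl–b: (50 + 4)/500 = 0.1080.
Expected DCO frequency = 0.1000 × 0.1080 ≈ 0.01080; observed = 4/500 ≈ 0.00800.
Coefficient of coincidence = 0.00800/0.01080 ≈ 0.74; interference = 1 − 0.74 = 0.26.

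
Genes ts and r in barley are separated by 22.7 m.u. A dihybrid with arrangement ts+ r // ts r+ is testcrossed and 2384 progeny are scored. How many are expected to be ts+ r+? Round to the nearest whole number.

271

A map distance of 22.7 m.u. corresponds to a recombination frequency of 0.227.
The F1 is ts+ r / ts r+, so ts+ r+ is a recombinant gamete class with expected frequency r/2 = 0.227/2 = 0.1135.
Expected number = 0.1135 × 2384 = 270.58 ≈ 271.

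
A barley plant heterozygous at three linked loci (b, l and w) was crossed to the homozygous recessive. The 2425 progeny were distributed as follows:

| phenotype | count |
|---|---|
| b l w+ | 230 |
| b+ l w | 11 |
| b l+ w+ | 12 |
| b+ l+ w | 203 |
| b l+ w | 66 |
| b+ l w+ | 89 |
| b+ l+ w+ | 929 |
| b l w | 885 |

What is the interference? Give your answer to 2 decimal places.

The two most frequent reciprocal classes, b l w and b+ l+ w+, are the parental types, so the F1 was b l w / b+ l+ w+.
The two rarest classes, b+ l w and b l+ w+, are the double crossovers. Comparing them with the parentals, only the b allele has switched, so b is the middle locus and the order is l – b – w.
l–b: (155 + 23)/2425 = 0.0734; b–w: (433 + 23)/2425 = 0.1880.
Expected DCO frequency = 0.0734 × 0.1880 ≈ 0.01380; observed = 23/2425 ≈ 0.00948.
Coefficient of coincidence = 0.00948/0.01380 ≈ 0.69; interference = 1 − 0.69 = 0.31.

0.31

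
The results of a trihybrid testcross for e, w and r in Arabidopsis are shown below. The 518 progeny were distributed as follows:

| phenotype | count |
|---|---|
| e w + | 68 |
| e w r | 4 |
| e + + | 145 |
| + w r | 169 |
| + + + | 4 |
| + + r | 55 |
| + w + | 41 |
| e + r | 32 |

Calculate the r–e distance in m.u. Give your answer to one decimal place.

15.6 m.u.

The two most frequent reciprocal classes, e + + and + w r, are the parental types, so the F1 was e + + / + w r.
The two rarest classes, + + + and e w r, are the double crossovers. Comparing them with the parentals, only the e allele has switched, so e is the middle locus and the order is r – e – w.
Crossovers in the r–e interval produce the single-crossover classes e + r and + w + (32 + 41 = 73) plus the double crossovers (8).
RF(r–e) = (73 + 8) / 518 = 81/518 = 0.1564 → 15.6 m.u.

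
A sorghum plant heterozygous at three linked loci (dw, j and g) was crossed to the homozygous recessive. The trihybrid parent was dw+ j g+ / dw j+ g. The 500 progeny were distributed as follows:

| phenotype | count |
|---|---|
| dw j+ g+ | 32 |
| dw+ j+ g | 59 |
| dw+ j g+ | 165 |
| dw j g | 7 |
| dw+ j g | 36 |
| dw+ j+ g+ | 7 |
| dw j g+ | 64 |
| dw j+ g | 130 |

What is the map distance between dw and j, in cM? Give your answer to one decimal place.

27.4 cM

The two rarest classes, dw+ j+ g+ and dw j g, are the double crossovers. Comparing them with the parentals, only the j allele has switched, so j is the middle locus and the order is g – j – dw.
Crossovers in the j–dw interval produce the single-crossover classes dw j g+ and dw+ j+ g (64 + 59 = 123) plus the double crossovers (14).
RF(j–dw) = (123 + 14) / 500 = 137/500 = 0.2740 → 27.4 cM.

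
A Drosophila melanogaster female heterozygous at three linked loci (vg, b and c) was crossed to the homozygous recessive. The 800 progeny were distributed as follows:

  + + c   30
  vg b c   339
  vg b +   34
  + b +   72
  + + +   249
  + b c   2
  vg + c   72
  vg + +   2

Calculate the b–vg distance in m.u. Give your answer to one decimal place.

The two most frequent reciprocal classes, + + + and vg b c, are the parental types, so the F1 was + + + / vg b c.
The two rarest classes, vg + + and + b c, are the double crossovers. Comparing them with the parentals, only the vg allele has switched, so vg is the middle locus and the order is c – vg – b.
Crossovers in the vg–b interval produce the single-crossover classes + b + and vg + c (72 + 72 = 144) plus the double crossovers (4).
RF(vg–b) = (144 + 4) / 800 = 148/800 = 0.1850 → 18.5 m.u.

18.5 m.u.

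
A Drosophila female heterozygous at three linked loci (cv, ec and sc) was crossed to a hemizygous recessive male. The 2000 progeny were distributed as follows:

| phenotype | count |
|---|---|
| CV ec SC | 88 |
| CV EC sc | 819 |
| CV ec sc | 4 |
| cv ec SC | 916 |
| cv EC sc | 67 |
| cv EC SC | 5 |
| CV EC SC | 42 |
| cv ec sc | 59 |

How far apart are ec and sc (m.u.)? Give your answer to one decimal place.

The two most frequent reciprocal classes, cv ec SC and CV EC sc, are the parental types, so the F1 was cv ec SC / CV EC sc.
The two rarest classes, cv EC SC and CV ec sc, are the double crossovers. Comparing them with the parentals, only the ec allele has switched, so ec is the middle locus and the order is sc – ec – cv.
Crossovers in the sc–ec interval produce the single-crossover classes cv ec sc and CV EC SC (59 + 42 = 101) plus the double crossovers (9).
RF(sc–ec) = (101 + 9) / 2000 = 110/2000 = 0.0550 → 5.5 m.u.

5.5 m.u.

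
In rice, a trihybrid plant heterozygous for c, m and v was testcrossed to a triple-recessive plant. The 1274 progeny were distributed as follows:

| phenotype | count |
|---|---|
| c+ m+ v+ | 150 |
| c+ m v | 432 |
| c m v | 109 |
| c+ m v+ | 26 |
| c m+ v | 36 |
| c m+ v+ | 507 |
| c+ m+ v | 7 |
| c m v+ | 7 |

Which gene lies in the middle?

The two most frequent reciprocal classes, c+ m v and c m+ v+, are the parental types, so the F1 was c+ m v / c m+ v+.
The two rarest classes, c+ m+ v and c m v+, are the double crossovers. Comparing them with the parentals, only the m allele has switched, so m is the middle locus and the order is c – m – v.

m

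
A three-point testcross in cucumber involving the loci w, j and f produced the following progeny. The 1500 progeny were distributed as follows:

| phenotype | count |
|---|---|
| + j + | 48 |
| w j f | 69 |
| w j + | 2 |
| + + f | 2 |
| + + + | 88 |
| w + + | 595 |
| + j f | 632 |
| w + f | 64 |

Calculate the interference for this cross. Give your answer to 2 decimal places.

0.68

The two most frequent reciprocal classes, + j f and w + +, are the parental types, so the F1 was + j f / w + +.
The two rarest classes, + + f and w j +, are the double crossovers. Comparing them with the parentals, only the j allele has switched, so j is the middle locus and the order is w – j – f.
w–j: (157 + 4)/1500 = 0.1073; j–f: (112 + 4)/1500 = 0.0773.
Expected DCO frequency = 0.1073 × 0.0773 ≈ 0.00829; observed = 4/1500 ≈ 0.00267.
Coefficient of coincidence = 0.00267/0.00829 ≈ 0.32; interference = 1 − 0.32 = 0.68.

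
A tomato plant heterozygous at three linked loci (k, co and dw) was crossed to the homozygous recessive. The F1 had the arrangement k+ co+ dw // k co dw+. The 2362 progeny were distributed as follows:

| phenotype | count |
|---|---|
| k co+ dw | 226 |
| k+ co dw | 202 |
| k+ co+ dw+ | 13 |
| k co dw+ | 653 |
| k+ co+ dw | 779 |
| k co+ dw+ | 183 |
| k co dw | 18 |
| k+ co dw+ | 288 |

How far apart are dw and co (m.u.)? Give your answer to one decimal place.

17.6 m.u.

The two rarest classes, k+ co+ dw+ and k co dw, are the double crossovers. Comparing them with the parentals, only the dw allele has switched, so dw is the middle locus and the order is k – dw – co.
Crossovers in the dw–co interval produce the single-crossover classes k+ co dw and k co+ dw+ (202 + 183 = 385) plus the double crossovers (31).
RF(dw–co) = (385 + 31) / 2362 = 416/2362 = 0.1761 → 17.6 m.u.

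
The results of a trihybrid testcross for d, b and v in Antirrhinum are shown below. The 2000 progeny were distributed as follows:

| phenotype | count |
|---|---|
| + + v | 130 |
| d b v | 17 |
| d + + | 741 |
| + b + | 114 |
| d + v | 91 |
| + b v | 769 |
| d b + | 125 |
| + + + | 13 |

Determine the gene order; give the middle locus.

d

The two most frequent reciprocal classes, + b v and d + +, are the parental types, so the F1 was + b v / d + +.
The two rarest classes, d b v and + + +, are the double crossovers. Comparing them with the parentals, only the d allele has switched, so d is the middle locus and the order is b – d – v.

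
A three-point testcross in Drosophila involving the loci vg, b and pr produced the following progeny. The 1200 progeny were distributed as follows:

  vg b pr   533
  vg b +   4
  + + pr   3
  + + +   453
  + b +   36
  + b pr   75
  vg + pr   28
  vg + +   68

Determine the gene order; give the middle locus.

pr

The two most frequent reciprocal classes, vg b pr and + + +, are the parental types, so the F1 was vg b pr / + + +.
The two rarest classes, vg b + and + + pr, are the double crossovers. Comparing them with the parentals, only the pr allele has switched, so pr is the middle locus and the order is b – pr – vg.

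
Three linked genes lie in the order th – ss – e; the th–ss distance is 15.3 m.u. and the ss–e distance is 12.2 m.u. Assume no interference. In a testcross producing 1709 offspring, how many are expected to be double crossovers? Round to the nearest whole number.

Map distances give recombination frequencies of 0.153 and 0.122 for the two intervals.
With no interference, expected double-crossover frequency = 0.153 × 0.122 = 0.01867.
Expected number = 0.01867 × 1709 = 31.90 ≈ 32.

32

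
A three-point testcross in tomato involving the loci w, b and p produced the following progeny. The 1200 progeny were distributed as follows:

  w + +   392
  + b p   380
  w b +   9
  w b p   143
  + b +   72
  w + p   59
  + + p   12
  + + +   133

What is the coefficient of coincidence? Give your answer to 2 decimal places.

The two most frequent reciprocal classes, w + + and + b p, are the parental types, so the F1 was w + + / + b p.
The two rarest classes, w b + and + + p, are the double crossovers. Comparing them with the parentals, only the b allele has switched, so b is the middle locus and the order is p – b – w.
p–b: (131 + 21)/1200 = 0.1267; b–w: (276 + 21)/1200 = 0.2475.
Expected DCO frequency = 0.1267 × 0.2475 ≈ 0.03136; observed = 21/1200 ≈ 0.01750.
Coefficient of coincidence = 0.01750/0.03136 ≈ 0.56.

0.56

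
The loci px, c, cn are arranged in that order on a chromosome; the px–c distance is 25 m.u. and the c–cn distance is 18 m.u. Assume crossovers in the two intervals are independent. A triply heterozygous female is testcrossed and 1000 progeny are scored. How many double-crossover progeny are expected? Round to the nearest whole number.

Map distances give recombination frequencies of 0.250 and 0.180 for the two intervals.
With no interference, expected double-crossover frequency = 0.250 × 0.180 = 0.04500.
Expected number = 0.04500 × 1000 = 45.00 ≈ 45.

45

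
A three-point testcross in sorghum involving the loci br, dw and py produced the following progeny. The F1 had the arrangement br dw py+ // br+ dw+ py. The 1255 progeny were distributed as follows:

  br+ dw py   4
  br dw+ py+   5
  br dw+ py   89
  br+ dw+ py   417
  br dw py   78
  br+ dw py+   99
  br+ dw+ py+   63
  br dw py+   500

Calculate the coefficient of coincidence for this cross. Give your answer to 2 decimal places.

0.38

The two rarest classes, br dw+ py+ and br+ dw py, are the double crossovers. Comparing them with the parentals, only the dw allele has switched, so dw is the middle locus and the order is py – dw – br.
py–dw: (141 + 9)/1255 = 0.1195; dw–br: (188 + 9)/1255 = 0.1570.
Expected DCO frequency = 0.1195 × 0.1570 ≈ 0.01876; observed = 9/1255 ≈ 0.00717.
Coefficient of coincidence = 0.00717/0.01876 ≈ 0.38.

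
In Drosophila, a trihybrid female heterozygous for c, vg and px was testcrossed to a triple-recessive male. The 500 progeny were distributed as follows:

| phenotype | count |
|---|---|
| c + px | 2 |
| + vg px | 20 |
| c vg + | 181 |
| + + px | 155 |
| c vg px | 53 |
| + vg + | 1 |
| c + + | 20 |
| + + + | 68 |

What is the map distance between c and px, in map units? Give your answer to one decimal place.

24.8 map units

The two most frequent reciprocal classes, c vg + and + + px, are the parental types, so the F1 was c vg + / + + px.
The two rarest classes, + vg + and c + px, are the double crossovers. Comparing them with the parentals, only the c allele has switched, so c is the middle locus and the order is px – c – vg.
Crossovers in the px–c interval produce the single-crossover classes c vg px and + + + (53 + 68 = 121) plus the double crossovers (3).
RF(px–c) = (121 + 3) / 500 = 124/500 = 0.2480 → 24.8 map units.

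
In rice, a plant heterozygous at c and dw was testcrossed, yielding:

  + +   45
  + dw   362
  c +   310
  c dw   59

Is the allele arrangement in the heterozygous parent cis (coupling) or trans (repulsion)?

The two most frequent classes are + dw (362) and c + (310); these are the parental (non-recombinant) types.
So the F1 carried + dw on one chromosome and c + on the other — the recessive alleles are on opposite chromosomes (trans / repulsion).

trans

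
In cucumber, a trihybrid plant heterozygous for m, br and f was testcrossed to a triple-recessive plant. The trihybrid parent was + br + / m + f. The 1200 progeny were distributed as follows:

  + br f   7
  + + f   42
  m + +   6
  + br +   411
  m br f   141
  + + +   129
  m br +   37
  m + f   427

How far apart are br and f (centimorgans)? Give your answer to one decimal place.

23.6 centimorgans

The two rarest classes, + br f and m + +, are the double crossovers. Comparing them with the parentals, only the f allele has switched, so f is the middle locus and the order is m – f – br.
Crossovers in the f–br interval produce the single-crossover classes + + + and m br f (129 + 141 = 270) plus the double crossovers (13).
RF(f–br) = (270 + 13) / 1200 = 283/1200 = 0.2358 → 23.6 centimorgans.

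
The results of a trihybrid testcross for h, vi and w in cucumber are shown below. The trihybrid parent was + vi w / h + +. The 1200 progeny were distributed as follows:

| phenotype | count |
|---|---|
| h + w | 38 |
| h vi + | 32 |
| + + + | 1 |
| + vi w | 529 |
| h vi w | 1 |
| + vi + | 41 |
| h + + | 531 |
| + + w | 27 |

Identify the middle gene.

The two rarest classes, h vi w and + + +, are the double crossovers. Comparing them with the parentals, only the h allele has switched, so h is the middle locus and the order is vi – h – w.

h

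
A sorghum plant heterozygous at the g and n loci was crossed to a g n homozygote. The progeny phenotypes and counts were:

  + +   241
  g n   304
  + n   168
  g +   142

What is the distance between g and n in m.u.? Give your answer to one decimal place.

The two most frequent classes, + + (241) and g n (304), are the parental types, so the F1 was + + / g n.
The recombinant classes are + n and g +: 168 + 142 = 310.
Recombination frequency = 310/855 = 0.3626 ≈ 36.3%, i.e. 36.3 m.u.

36.3 m.u.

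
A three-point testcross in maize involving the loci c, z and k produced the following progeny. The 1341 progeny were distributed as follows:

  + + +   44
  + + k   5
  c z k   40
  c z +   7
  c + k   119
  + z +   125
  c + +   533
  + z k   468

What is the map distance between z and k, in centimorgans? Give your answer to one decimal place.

19.1 centimorgans

The two most frequent reciprocal classes, c + + and + z k, are the parental types, so the F1 was c + + / + z k.
The two rarest classes, c z + and + + k, are the double crossovers. Comparing them with the parentals, only the z allele has switched, so z is the middle locus and the order is c – z – k.
Crossovers in the z–k interval produce the single-crossover classes c + k and + z + (119 + 125 = 244) plus the double crossovers (12).
RF(z–k) = (244 + 12) / 1341 = 256/1341 = 0.1909 → 19.1 centimorgans.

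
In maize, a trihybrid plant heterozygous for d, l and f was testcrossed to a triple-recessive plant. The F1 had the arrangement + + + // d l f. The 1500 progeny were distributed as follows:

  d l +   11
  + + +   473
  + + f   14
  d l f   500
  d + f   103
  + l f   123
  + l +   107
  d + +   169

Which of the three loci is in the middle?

The two rarest classes, + + f and d l +, are the double crossovers. Comparing them with the parentals, only the f allele has switched, so f is the middle locus and the order is l – f – d.

f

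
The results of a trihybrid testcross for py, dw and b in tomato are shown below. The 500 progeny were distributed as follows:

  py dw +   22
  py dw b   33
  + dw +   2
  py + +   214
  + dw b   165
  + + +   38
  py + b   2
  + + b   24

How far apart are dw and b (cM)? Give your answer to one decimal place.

The two most frequent reciprocal classes, + dw b and py + +, are the parental types, so the F1 was + dw b / py + +.
The two rarest classes, + dw + and py + b, are the double crossovers. Comparing them with the parentals, only the b allele has switched, so b is the middle locus and the order is dw – b – py.
Crossovers in the dw–b interval produce the single-crossover classes + + b and py dw + (24 + 22 = 46) plus the double crossovers (4).
RF(dw–b) = (46 + 4) / 500 = 50/500 = 0.1000 → 10.0 cM.

10.0 cM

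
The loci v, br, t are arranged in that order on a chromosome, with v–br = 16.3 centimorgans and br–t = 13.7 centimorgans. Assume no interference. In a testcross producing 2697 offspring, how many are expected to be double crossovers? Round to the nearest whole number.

Map distances give recombination frequencies of 0.163 and 0.137 for the two intervals.
With no interference, expected double-crossover frequency = 0.163 × 0.137 = 0.02233.
Expected number = 0.02233 × 2697 = 60.23 ≈ 60.

60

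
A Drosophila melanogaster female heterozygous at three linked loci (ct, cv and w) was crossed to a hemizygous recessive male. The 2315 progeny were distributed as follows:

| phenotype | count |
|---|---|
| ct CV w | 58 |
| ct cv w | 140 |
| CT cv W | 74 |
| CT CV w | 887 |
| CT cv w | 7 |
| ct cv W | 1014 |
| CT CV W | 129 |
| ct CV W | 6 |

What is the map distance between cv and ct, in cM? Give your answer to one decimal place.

The two most frequent reciprocal classes, CT CV w and ct cv W, are the parental types, so the F1 was CT CV w / ct cv W.
The two rarest classes, CT cv w and ct CV W, are the double crossovers. Comparing them with the parentals, only the cv allele has switched, so cv is the middle locus and the order is ct – cv – w.
Crossovers in the ct–cv interval produce the single-crossover classes ct CV w and CT cv W (58 + 74 = 132) plus the double crossovers (13).
RF(ct–cv) = (132 + 13) / 2315 = 145/2315 = 0.0626 → 6.3 cM.

6.3 cM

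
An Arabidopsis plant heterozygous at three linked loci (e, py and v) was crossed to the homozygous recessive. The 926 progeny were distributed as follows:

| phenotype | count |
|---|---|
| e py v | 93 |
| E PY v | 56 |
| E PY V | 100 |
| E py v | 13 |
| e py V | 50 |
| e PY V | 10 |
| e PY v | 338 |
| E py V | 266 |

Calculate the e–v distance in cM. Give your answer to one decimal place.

The two most frequent reciprocal classes, E py V and e PY v, are the parental types, so the F1 was E py V / e PY v.
The two rarest classes, E py v and e PY V, are the double crossovers. Comparing them with the parentals, only the v allele has switched, so v is the middle locus and the order is py – v – e.
Crossovers in the v–e interval produce the single-crossover classes e py V and E PY v (50 + 56 = 106) plus the double crossovers (23).
RF(v–e) = (106 + 23) / 926 = 129/926 = 0.1393 → 13.9 cM.

13.9 cM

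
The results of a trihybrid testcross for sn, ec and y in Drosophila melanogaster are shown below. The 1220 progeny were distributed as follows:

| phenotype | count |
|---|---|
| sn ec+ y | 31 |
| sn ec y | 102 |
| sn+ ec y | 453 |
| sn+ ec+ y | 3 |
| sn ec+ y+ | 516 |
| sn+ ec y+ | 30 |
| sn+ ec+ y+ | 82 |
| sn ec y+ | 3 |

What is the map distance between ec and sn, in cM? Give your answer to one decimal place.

15.6 cM

The two most frequent reciprocal classes, sn ec+ y+ and sn+ ec y, are the parental types, so the F1 was sn ec+ y+ / sn+ ec y.
The two rarest classes, sn ec y+ and sn+ ec+ y, are the double crossovers. Comparing them with the parentals, only the ec allele has switched, so ec is the middle locus and the order is y – ec – sn.
Crossovers in the ec–sn interval produce the single-crossover classes sn+ ec+ y+ and sn ec y (82 + 102 = 184) plus the double crossovers (6).
RF(ec–sn) = (184 + 6) / 1220 = 190/1220 = 0.1557 → 15.6 cM.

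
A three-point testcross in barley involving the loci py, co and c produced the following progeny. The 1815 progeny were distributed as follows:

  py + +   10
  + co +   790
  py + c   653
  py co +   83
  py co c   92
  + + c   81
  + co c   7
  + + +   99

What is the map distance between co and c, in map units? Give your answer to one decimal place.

The two most frequent reciprocal classes, py + c and + co +, are the parental types, so the F1 was py + c / + co +.
The two rarest classes, py + + and + co c, are the double crossovers. Comparing them with the parentals, only the c allele has switched, so c is the middle locus and the order is co – c – py.
Crossovers in the co–c interval produce the single-crossover classes py co c and + + + (92 + 99 = 191) plus the double crossovers (17).
RF(co–c) = (191 + 17) / 1815 = 208/1815 = 0.1146 → 11.5 map units.

11.5 map units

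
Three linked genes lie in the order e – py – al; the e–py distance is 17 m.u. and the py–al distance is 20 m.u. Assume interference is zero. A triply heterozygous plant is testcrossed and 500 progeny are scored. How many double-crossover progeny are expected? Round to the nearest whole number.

Map distances give recombination frequencies of 0.170 and 0.200 for the two intervals.
With no interference, expected double-crossover frequency = 0.170 × 0.200 = 0.03400.
Expected number = 0.03400 × 500 = 17.00 ≈ 17.

17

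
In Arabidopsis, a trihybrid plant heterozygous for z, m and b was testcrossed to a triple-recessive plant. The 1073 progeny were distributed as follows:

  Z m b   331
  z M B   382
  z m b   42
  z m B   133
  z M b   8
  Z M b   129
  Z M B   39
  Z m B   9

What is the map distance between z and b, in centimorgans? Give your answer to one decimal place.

9.1 centimorgans

The two most frequent reciprocal classes, Z m b and z M B, are the parental types, so the F1 was Z m b / z M B.
The two rarest classes, Z m B and z M b, are the double crossovers. Comparing them with the parentals, only the b allele has switched, so b is the middle locus and the order is m – b – z.
Crossovers in the b–z interval produce the single-crossover classes z m b and Z M B (42 + 39 = 81) plus the double crossovers (17).
RF(b–z) = (81 + 17) / 1073 = 98/1073 = 0.0913 → 9.1 centimorgans.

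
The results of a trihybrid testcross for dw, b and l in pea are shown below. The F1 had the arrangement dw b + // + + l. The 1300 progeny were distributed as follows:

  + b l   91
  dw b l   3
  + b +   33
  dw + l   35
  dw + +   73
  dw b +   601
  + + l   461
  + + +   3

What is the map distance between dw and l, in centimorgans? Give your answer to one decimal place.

5.7 centimorgans

The two rarest classes, dw b l and + + +, are the double crossovers. Comparing them with the parentals, only the l allele has switched, so l is the middle locus and the order is b – l – dw.
Crossovers in the l–dw interval produce the single-crossover classes + b + and dw + l (33 + 35 = 68) plus the double crossovers (6).
RF(l–dw) = (68 + 6) / 1300 = 74/1300 = 0.0569 → 5.7 centimorgans.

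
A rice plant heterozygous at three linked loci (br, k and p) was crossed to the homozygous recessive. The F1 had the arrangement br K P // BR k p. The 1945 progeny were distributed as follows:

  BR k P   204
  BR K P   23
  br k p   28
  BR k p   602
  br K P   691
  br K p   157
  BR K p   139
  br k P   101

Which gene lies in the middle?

The two rarest classes, BR K P and br k p, are the double crossovers. Comparing them with the parentals, only the br allele has switched, so br is the middle locus and the order is p – br – k.

br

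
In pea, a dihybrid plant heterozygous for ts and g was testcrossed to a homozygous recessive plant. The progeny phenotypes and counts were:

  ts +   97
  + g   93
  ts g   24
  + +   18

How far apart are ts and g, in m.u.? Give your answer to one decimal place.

18.1 m.u.

The two most frequent classes, + g (93) and ts + (97), are the parental types, so the F1 was + g / ts +.
The recombinant classes are + + and ts g: 18 + 24 = 42.
Recombination frequency = 42/232 = 0.1810 ≈ 18.1%, i.e. 18.1 m.u.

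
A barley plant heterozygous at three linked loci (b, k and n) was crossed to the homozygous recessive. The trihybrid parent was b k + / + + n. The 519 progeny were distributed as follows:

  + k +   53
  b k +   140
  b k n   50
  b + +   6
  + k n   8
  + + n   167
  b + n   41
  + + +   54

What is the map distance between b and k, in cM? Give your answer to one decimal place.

20.8 cM

The two rarest classes, b + + and + k n, are the double crossovers. Comparing them with the parentals, only the k allele has switched, so k is the middle locus and the order is b – k – n.
Crossovers in the b–k interval produce the single-crossover classes + k + and b + n (53 + 41 = 94) plus the double crossovers (14).
RF(b–k) = (94 + 14) / 519 = 108/519 = 0.2081 → 20.8 cM.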